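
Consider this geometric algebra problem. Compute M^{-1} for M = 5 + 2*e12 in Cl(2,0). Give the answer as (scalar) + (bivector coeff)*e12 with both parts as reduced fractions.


M = 5 + 2*e12, where e12^2 = -1.
Since M commutes with its reverse ~M = a - b*e12, M * ~M = a^2 - b^2*e12^2 = a^2 + b^2.
So M^{-1} = ~M / (a^2 + b^2) = (a - b*e12)/(a^2 + b^2).
a^2 + b^2 = 25 + 4 = 29
Scalar part = 5/29 = 5/29
Bivector coeff = -2/29 = -2/29
M^{-1} = 5/29 - 2/29*e12


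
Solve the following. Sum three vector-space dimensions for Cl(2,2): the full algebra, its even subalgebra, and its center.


n = 2 + 2 = 4
Total dim = 2^4 = 16
Even subalgebra dim = 2^3 = 8
n is even, so center dim = 1
Sum = 16 + 8 + 1 = 25


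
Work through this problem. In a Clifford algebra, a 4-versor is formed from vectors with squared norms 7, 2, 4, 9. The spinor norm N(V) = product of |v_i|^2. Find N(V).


Spinor norm N(V) = |v1|^2 * |v2|^2 * ... * |v4|^2
= 7 * 2 * 4 * 9
Running product: 7, 14, 56, 504
N(V) = 504


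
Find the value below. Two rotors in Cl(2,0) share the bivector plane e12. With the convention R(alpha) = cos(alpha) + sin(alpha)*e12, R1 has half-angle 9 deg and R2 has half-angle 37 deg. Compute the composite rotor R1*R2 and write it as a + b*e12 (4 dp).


Same-plane rotors commute and their half-angles add:
R1*R2 = cos(a1 + a2) + sin(a1 + a2)*e12.
a1 + a2 = 9 + 37 = 46 deg
cos(46 deg) = 0.6947
sin(46 deg) = 0.7193
R1*R2 = 0.6947 + 0.7193*e12


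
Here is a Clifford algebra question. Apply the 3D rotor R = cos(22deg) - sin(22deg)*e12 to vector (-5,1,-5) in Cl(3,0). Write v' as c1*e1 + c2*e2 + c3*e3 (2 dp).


Rotor R = cos(22deg) - sin(22deg)*e12
Rotation angle theta = 2 * 22 = 44 degrees in the e12 plane (e1 -> e2).
The component perpendicular to the plane (e3) is invariant: v'_3 = v3 = -5.00
cos(44deg) = 0.7193, sin(44deg) = 0.6947
v'_1 = v1*cos(theta) - v2*sin(theta) = -5*0.7193 - 1*0.6947 = -4.29
v'_2 = v1*sin(theta) + v2*cos(theta) = -5*0.6947 + 1*0.7193 = -2.75
v' = -4.29*e1 - 2.75*e2 - 5.00*e3


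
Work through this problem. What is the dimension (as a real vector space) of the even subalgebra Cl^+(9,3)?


Even subalgebra dimension = 2^(n-1)
n = 9 + 3 = 12
2^(12 - 1) = 2^11 = 2048
Verification: sum of C(12,k) for even k = 1 + 66 + 495 + 924 + 495 + 66 + 1 = 2048
Result = 2048


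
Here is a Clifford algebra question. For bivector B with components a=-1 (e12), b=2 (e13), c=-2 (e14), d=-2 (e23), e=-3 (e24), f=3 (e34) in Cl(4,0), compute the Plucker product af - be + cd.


Plucker relation: af - be + cd
a*f = (-1)*3 = -3
b*e = 2*(-3) = -6
c*d = (-2)*(-2) = 4
af - be + cd = -3 - (-6) + 4
= 7


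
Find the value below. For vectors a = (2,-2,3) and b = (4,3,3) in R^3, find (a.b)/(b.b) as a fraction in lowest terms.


Projection coefficient = (a . b) / (b . b)
a . b = 2*4 + (-2)*3 + 3*3
= 8 + (-6) + 9 = 11
b . b = 4^2 + 3^2 + 3^2
= 16 + 9 + 9 = 34
Coefficient = 11/34
In lowest terms: 11/34


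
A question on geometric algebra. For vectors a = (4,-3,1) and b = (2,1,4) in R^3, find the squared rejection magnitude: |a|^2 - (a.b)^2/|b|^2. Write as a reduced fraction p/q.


|a|^2 = 4^2 + (-3)^2 + 1^2 = 26
|b|^2 = 2^2 + 1^2 + 4^2 = 21
a . b = 4*2 + (-3)*1 + 1*4 = 9
(a.b)^2 = 9^2 = 81
|rej|^2 = 26 - 81/21
= (546 - 81)/21
= 465/21
In lowest terms: 155/7


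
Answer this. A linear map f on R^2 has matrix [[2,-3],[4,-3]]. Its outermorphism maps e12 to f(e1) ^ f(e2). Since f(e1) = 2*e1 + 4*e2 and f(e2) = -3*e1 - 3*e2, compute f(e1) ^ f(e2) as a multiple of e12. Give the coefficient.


The outermorphism of a linear map f sends e1^e2 to f(e1)^f(e2).
f(e1) = 2*e1 + 4*e2
f(e2) = -3*e1 - 3*e2
f(e1) ^ f(e2) = (2*e1 + 4*e2) ^ (-3*e1 - 3*e2)
= 2*(-3)*e12 + 4*(-3)*e21
= (-6 - (-12))*e12
= 6*e12
Coefficient = 6


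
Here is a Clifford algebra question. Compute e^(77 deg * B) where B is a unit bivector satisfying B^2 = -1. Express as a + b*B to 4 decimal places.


For a unit bivector B with B^2 = -1, the exponential series gives
e^(theta*B) = cos(theta) + sin(theta)*B (the GA analogue of Euler's formula).
theta = 77 degrees = 1.343904 rad
cos(77 deg) = 0.2250
sin(77 deg) = 0.9744
exp(theta*B) = 0.2250 + 0.9744*B


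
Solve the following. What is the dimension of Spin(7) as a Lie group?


Spin(n) double-covers SO(n); both have Lie algebra so(n) of dimension n(n-1)/2.
n = 7
n(n-1) = 7 * 6 = 42
dim Spin(7) = 42/2 = 21


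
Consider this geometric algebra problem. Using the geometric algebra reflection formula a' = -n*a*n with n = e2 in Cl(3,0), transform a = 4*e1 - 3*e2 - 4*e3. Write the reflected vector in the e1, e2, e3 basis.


Reflection formula: a' = -n*a*n, with n = e2 (unit vector, n^2 = 1).
For reflection through hyperplane perp to e2:
The component along e2 flips sign, others stay.
a = (4, -3, -4)
a' = (4, 3, -4)
a' = 4*e1 + 3*e2 - 4*e3


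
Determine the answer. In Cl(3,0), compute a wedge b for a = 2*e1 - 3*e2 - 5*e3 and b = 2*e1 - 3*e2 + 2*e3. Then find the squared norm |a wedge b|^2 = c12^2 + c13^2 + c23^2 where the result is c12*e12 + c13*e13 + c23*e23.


a wedge b = (a1*b2 - a2*b1)*e12 + (a1*b3 - a3*b1)*e13 + (a2*b3 - a3*b2)*e23
e12 coeff: 2*(-3) - (-3)*2 = -6 - (-6) = 0
e13 coeff: 2*2 - (-5)*2 = 4 - (-10) = 14
e23 coeff: (-3)*2 - (-5)*(-3) = -6 - 15 = -21
|a wedge b|^2 = 0^2 + 14^2 + (-21)^2
= 0 + 196 + 441
= 637


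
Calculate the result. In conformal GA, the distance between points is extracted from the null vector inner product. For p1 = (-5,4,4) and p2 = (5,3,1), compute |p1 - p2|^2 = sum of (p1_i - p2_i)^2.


p1 - p2 = (-10, 1, 3)
|p1 - p2|^2 = (-10)^2 + 1^2 + 3^2
= 100 + 1 + 9
= 110


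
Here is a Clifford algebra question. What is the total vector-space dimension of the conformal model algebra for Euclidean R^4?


The conformal model of R^4 uses Cl(5,1): the 4 Euclidean generators plus two extra orthogonal generators e+ (e+^2 = +1) and e- (e-^2 = -1), from which the null vectors e0, einf are built.
Number of generators m = 4 + 2 = 6.
dim Cl(p,q) = 2^m = 2^6 = 64


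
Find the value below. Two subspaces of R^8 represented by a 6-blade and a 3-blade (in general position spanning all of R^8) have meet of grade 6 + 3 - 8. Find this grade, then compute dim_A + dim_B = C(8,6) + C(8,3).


Meet grade = grade(A) + grade(B) - n
= 6 + 3 - 8 = 1
C(8,6) = 28
C(8,3) = 56
dim_A + dim_B = 28 + 56 = 84


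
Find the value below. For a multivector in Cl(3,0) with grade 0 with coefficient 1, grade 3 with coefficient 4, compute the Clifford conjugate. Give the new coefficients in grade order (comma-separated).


Clifford conjugate sign for grade k: (-1)^(k(k+1)/2)
Grade 0: (-1)^(0*1/2) = (-1)^0 = 1, coeff 1 -> 1
Grade 3: (-1)^(3*4/2) = (-1)^6 = 1, coeff 4 -> 4
Conjugated coefficients: 1, 4


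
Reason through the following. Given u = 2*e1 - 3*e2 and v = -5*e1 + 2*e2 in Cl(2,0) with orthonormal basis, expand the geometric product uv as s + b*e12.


Expand: (2*e1 - 3*e2)(-5*e1 + 2*e2)
= 2*(-5)*e1e1 + 2*2*e1e2 + (-3)*(-5)*e2e1 + (-3)*2*e2e2
Using e1^2 = e2^2 = 1, e2e1 = -e1e2:
Scalar part s = 2*(-5) + (-3)*2 = -10 + (-6) = -16
Bivector part b = 2*2 - (-3)*(-5) = 4 - 15 = -11
uv = -16 - 11*e12


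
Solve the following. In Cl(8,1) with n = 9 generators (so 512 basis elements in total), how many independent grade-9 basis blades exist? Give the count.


Number of grade-k basis blades in Cl(p,q) with n = p + q is C(n, k).
n = 8 + 1 = 9
C(9, 9) = 9! / (9! * 0!)
= 362880 / (362880 * 1)
= 1


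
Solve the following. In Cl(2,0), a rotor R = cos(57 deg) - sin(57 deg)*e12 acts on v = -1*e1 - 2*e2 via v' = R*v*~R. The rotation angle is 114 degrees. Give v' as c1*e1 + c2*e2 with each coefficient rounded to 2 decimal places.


Rotor R = cos(57deg) - sin(57deg)*e12
Rotation angle theta = 2 * 57 = 114 degrees
v' = R*v*~R rotates v by theta.
cos(114deg) = -0.4067, sin(114deg) = 0.9135
v'_1 = -1*cos(114deg) - (-2)*sin(114deg)
= -1*(-0.4067) - (-2)*0.9135
= 2.23
v'_2 = -1*sin(114deg) + (-2)*cos(114deg)
= -1*0.9135 + (-2)*(-0.4067)
= -0.10
v' = 2.23*e1 - 0.10*e2


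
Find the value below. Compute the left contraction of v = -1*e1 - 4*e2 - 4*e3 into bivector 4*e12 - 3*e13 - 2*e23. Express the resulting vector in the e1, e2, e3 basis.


Left contraction v _| B = <vB>_1 (grade-1 part of the geometric product vB).
Using e1_|e12 = e2, e2_|e12 = -e1, e1_|e13 = e3, e3_|e13 = -e1, e2_|e23 = e3, e3_|e23 = -e2:
e1 coeff: -v2*b12 - v3*b13 = -(-4)*(4) - (-4)*(-3) = 4
e2 coeff: v1*b12 - v3*b23 = (-1)*(4) - (-4)*(-2) = -12
e3 coeff: v1*b13 + v2*b23 = (-1)*(-3) + (-4)*(-2) = 11
v _| B = 4*e1 - 12*e2 + 11*e3


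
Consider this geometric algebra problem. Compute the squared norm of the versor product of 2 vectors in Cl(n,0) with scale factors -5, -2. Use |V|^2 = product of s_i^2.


Each vector v_i has |v_i|^2 = s_i^2
Squared scales: (-5)^2 = 25, (-2)^2 = 4
|V|^2 = 25 * 4
= 100


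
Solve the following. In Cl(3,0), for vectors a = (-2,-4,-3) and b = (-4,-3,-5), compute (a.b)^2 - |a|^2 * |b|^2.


a . b = (-2)*(-4) + (-4)*(-3) + (-3)*(-5)
= 8 + 12 + 15 = 35
|a|^2 = (-2)^2 + (-4)^2 + (-3)^2 = 29
|b|^2 = (-4)^2 + (-3)^2 + (-5)^2 = 50
(a.b)^2 = 35^2 = 1225
|a|^2 * |b|^2 = 29 * 50 = 1450
Result = 1225 - 1450 = -225


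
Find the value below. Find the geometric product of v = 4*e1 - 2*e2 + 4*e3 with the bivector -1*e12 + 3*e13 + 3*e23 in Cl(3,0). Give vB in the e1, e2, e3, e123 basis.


vB has grade-1 (vector) and grade-3 (trivector) parts: vB = (v _| B) + (v ^ B).
Vector part <vB>_1:
  e1: -v2*b12 - v3*b13 = -(-2)*(-1) - (4)*(3) = -14
  e2: v1*b12 - v3*b23 = (4)*(-1) - (4)*(3) = -16
  e3: v1*b13 + v2*b23 = (4)*(3) + (-2)*(3) = 6
Trivector part <vB>_3:
  e123: v1*b23 - v2*b13 + v3*b12 = (4)*(3) - (-2)*(3) + (4)*(-1) = 14
vB = -14*e1 - 16*e2 + 6*e3 + 14*e123


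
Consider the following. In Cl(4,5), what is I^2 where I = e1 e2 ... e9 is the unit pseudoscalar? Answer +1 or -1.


The pseudoscalar I = e1...e_n (product of all n generators) of Cl(p,q) satisfies I^2 = (-1)^(q + n(n-1)/2).
p = 4, q = 5, n = p + q = 9
n(n-1)/2 = 9 * 8 / 2 = 36
Exponent = q + n(n-1)/2 = 5 + 36 = 41
I^2 = (-1)^41 = -1


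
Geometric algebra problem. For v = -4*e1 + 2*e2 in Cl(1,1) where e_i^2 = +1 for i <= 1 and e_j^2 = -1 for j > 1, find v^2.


v^2 = sum of c_i^2 * e_i^2
Positive signature terms (e_i^2 = +1): (-4)^2 = 16
Negative signature terms (e_j^2 = -1): 2^2 = 4
v^2 = 16 - 4 = 12


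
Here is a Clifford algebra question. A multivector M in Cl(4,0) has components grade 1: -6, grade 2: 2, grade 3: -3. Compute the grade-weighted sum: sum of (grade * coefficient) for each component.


Grade-weighted sum = sum of grade_k * coefficient_k
1*(-6) = -6
2*2 = 4
3*(-3) = -9
Total = -6 + 4 + (-9) = -11


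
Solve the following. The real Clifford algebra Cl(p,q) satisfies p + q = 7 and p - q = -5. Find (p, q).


We need p + q = 7 and p - q = -5.
Adding: 2p = 7 + (-5) = 2, so p = 1.
Then q = 7 - 1 = 6.
(p, q) = (1, 6)


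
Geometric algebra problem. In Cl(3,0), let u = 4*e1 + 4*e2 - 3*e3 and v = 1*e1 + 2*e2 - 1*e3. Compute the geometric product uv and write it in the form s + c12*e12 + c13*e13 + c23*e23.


In Cl(3,0): e_i^2 = 1, e_ie_j = -e_je_i for i != j.
Scalar part = u . v = 4*1 + 4*2 + (-3)*(-1)
= 4 + 8 + 3 = 15
e12 coeff = 4*2 - 4*1 = 8 - 4 = 4
e13 coeff = 4*(-1) - (-3)*1 = -4 - (-3) = -1
e23 coeff = 4*(-1) - (-3)*2 = -4 - (-6) = 2
uv = 15 + 4*e12 - 1*e13 + 2*e23


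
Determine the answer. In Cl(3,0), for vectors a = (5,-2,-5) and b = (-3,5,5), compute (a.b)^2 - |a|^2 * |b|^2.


a . b = 5*(-3) + (-2)*5 + (-5)*5
= -15 + (-10) + (-25) = -50
|a|^2 = 5^2 + (-2)^2 + (-5)^2 = 54
|b|^2 = (-3)^2 + 5^2 + 5^2 = 59
(a.b)^2 = (-50)^2 = 2500
|a|^2 * |b|^2 = 54 * 59 = 3186
Result = 2500 - 3186 = -686


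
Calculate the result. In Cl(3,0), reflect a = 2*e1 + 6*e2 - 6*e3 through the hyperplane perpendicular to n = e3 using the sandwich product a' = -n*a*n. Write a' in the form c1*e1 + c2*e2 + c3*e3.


Reflection formula: a' = -n*a*n, with n = e3 (unit vector, n^2 = 1).
For reflection through hyperplane perp to e3:
The component along e3 flips sign, others stay.
a = (2, 6, -6)
a' = (2, 6, 6)
a' = 2*e1 + 6*e2 + 6*e3


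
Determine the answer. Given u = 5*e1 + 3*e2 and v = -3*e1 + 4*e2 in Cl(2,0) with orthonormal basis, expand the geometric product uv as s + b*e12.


Expand: (5*e1 + 3*e2)(-3*e1 + 4*e2)
= 5*(-3)*e1e1 + 5*4*e1e2 + 3*(-3)*e2e1 + 3*4*e2e2
Using e1^2 = e2^2 = 1, e2e1 = -e1e2:
Scalar part s = 5*(-3) + 3*4 = -15 + 12 = -3
Bivector part b = 5*4 - 3*(-3) = 20 - (-9) = 29
uv = -3 + 29*e12


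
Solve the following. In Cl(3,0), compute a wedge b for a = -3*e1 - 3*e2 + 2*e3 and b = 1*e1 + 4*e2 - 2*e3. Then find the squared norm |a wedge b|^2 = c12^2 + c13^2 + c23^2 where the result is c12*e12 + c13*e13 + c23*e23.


a wedge b = (a1*b2 - a2*b1)*e12 + (a1*b3 - a3*b1)*e13 + (a2*b3 - a3*b2)*e23
e12 coeff: (-3)*4 - (-3)*1 = -12 - (-3) = -9
e13 coeff: (-3)*(-2) - 2*1 = 6 - 2 = 4
e23 coeff: (-3)*(-2) - 2*4 = 6 - 8 = -2
|a wedge b|^2 = (-9)^2 + 4^2 + (-2)^2
= 81 + 16 + 4
= 101


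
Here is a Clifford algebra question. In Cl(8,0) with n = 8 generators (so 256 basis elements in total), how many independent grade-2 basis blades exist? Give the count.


Number of grade-k basis blades in Cl(p,q) with n = p + q is C(n, k).
n = 8 + 0 = 8
C(8, 2) = 8! / (2! * 6!)
= 40320 / (2 * 720)
= 28


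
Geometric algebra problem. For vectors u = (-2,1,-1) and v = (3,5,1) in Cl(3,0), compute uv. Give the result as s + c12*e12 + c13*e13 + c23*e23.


In Cl(3,0): e_i^2 = 1, e_ie_j = -e_je_i for i != j.
Scalar part = u . v = (-2)*3 + 1*5 + (-1)*1
= -6 + 5 + (-1) = -2
e12 coeff = (-2)*5 - 1*3 = -10 - 3 = -13
e13 coeff = (-2)*1 - (-1)*3 = -2 - (-3) = 1
e23 coeff = 1*1 - (-1)*5 = 1 - (-5) = 6
uv = -2 - 13*e12 + 1*e13 + 6*e23


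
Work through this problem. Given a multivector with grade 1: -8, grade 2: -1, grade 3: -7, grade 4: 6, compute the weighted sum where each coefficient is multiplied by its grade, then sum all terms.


Grade-weighted sum = sum of grade_k * coefficient_k
1*(-8) = -8
2*(-1) = -2
3*(-7) = -21
4*6 = 24
Total = -8 + (-2) + (-21) + 24 = -7


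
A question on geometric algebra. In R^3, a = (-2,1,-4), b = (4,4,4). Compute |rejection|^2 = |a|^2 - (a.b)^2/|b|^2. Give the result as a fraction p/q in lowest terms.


|a|^2 = (-2)^2 + 1^2 + (-4)^2 = 21
|b|^2 = 4^2 + 4^2 + 4^2 = 48
a . b = (-2)*4 + 1*4 + (-4)*4 = -20
(a.b)^2 = (-20)^2 = 400
|rej|^2 = 21 - 400/48
= (1008 - 400)/48
= 608/48
In lowest terms: 38/3


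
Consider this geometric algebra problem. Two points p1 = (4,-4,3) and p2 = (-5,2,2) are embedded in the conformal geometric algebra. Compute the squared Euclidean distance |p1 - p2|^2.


p1 - p2 = (9, -6, 1)
|p1 - p2|^2 = 9^2 + (-6)^2 + 1^2
= 81 + 36 + 1
= 118


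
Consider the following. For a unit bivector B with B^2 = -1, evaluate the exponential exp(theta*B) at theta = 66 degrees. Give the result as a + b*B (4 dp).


For a unit bivector B with B^2 = -1, the exponential series gives
e^(theta*B) = cos(theta) + sin(theta)*B (the GA analogue of Euler's formula).
theta = 66 degrees = 1.151917 rad
cos(66 deg) = 0.4067
sin(66 deg) = 0.9135
exp(theta*B) = 0.4067 + 0.9135*B


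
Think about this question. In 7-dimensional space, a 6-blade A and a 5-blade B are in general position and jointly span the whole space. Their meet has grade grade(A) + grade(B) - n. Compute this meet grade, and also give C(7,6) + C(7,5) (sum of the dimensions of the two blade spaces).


Meet grade = grade(A) + grade(B) - n
= 6 + 5 - 7 = 4
C(7,6) = 7
C(7,5) = 21
dim_A + dim_B = 7 + 21 = 28


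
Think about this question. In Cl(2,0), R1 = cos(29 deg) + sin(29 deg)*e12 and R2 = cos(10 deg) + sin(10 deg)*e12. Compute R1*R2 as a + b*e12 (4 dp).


Same-plane rotors commute and their half-angles add:
R1*R2 = cos(a1 + a2) + sin(a1 + a2)*e12.
a1 + a2 = 29 + 10 = 39 deg
cos(39 deg) = 0.7771
sin(39 deg) = 0.6293
R1*R2 = 0.7771 + 0.6293*e12


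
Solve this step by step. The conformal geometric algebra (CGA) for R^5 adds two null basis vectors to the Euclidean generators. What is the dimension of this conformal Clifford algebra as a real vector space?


The conformal model of R^5 uses Cl(6,1): the 5 Euclidean generators plus two extra orthogonal generators e+ (e+^2 = +1) and e- (e-^2 = -1), from which the null vectors e0, einf are built.
Number of generators m = 5 + 2 = 7.
dim Cl(p,q) = 2^m = 2^7 = 128


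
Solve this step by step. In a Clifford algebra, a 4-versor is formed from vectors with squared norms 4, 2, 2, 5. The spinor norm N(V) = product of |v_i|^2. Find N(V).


Spinor norm N(V) = |v1|^2 * |v2|^2 * ... * |v4|^2
= 4 * 2 * 2 * 5
Running product: 4, 8, 16, 80
N(V) = 80


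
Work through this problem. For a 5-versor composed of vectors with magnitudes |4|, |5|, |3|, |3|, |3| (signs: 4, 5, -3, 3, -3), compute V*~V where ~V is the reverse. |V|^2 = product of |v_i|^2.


Each vector v_i has |v_i|^2 = s_i^2
Squared scales: 4^2 = 16, 5^2 = 25, (-3)^2 = 9, 3^2 = 9, (-3)^2 = 9
|V|^2 = 16 * 25 * 9 * 9 * 9
= 291600


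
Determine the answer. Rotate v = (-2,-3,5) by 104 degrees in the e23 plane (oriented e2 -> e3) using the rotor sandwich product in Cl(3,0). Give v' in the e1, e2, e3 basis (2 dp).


Rotor R = cos(52deg) - sin(52deg)*e23
Rotation angle theta = 2 * 52 = 104 degrees in the e23 plane (e2 -> e3).
The component perpendicular to the plane (e1) is invariant: v'_1 = v1 = -2.00
cos(104deg) = -0.2419, sin(104deg) = 0.9703
v'_2 = v2*cos(theta) - v3*sin(theta) = -3*(-0.2419) - 5*0.9703 = -4.13
v'_3 = v2*sin(theta) + v3*cos(theta) = -3*0.9703 + 5*(-0.2419) = -4.12
v' = -2.00*e1 - 4.13*e2 - 4.12*e3


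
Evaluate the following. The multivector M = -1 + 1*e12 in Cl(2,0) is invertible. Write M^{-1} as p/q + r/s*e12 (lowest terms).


M = -1 + 1*e12, where e12^2 = -1.
Since M commutes with its reverse ~M = a - b*e12, M * ~M = a^2 - b^2*e12^2 = a^2 + b^2.
So M^{-1} = ~M / (a^2 + b^2) = (a - b*e12)/(a^2 + b^2).
a^2 + b^2 = 1 + 1 = 2
Scalar part = -1/2 = -1/2
Bivector coeff = -1/2 = -1/2
M^{-1} = -1/2 - 1/2*e12


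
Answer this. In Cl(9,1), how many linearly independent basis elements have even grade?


Even subalgebra dimension = 2^(n-1)
n = 9 + 1 = 10
2^(10 - 1) = 2^9 = 512
Verification: sum of C(10,k) for even k = 1 + 45 + 210 + 210 + 45 + 1 = 512
Result = 512


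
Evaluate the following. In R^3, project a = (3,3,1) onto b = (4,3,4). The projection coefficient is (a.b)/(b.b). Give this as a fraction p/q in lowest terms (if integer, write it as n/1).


Projection coefficient = (a . b) / (b . b)
a . b = 3*4 + 3*3 + 1*4
= 12 + 9 + 4 = 25
b . b = 4^2 + 3^2 + 4^2
= 16 + 9 + 16 = 41
Coefficient = 25/41
In lowest terms: 25/41


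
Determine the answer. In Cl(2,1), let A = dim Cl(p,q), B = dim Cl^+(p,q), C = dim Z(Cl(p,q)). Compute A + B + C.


n = 2 + 1 = 3
Total dim = 2^3 = 8
Even subalgebra dim = 2^2 = 4
n is odd, so center dim = 2
Sum = 8 + 4 + 2 = 14


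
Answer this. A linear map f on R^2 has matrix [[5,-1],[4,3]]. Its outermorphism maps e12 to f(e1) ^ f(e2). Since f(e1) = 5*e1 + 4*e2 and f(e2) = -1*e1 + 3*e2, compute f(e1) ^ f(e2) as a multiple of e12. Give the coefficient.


The outermorphism of a linear map f sends e1^e2 to f(e1)^f(e2).
f(e1) = 5*e1 + 4*e2
f(e2) = -1*e1 + 3*e2
f(e1) ^ f(e2) = (5*e1 + 4*e2) ^ (-1*e1 + 3*e2)
= 5*3*e12 + 4*(-1)*e21
= (15 - (-4))*e12
= 19*e12
Coefficient = 19


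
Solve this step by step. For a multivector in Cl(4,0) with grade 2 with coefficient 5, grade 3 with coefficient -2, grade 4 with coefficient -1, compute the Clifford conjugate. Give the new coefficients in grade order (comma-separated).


Clifford conjugate sign for grade k: (-1)^(k(k+1)/2)
Grade 2: (-1)^(2*3/2) = (-1)^3 = -1, coeff 5 -> -5
Grade 3: (-1)^(3*4/2) = (-1)^6 = 1, coeff -2 -> -2
Grade 4: (-1)^(4*5/2) = (-1)^10 = 1, coeff -1 -> -1
Conjugated coefficients: -5, -2, -1


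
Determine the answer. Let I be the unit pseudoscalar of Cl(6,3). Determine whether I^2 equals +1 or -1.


The pseudoscalar I = e1...e_n (product of all n generators) of Cl(p,q) satisfies I^2 = (-1)^(q + n(n-1)/2).
p = 6, q = 3, n = p + q = 9
n(n-1)/2 = 9 * 8 / 2 = 36
Exponent = q + n(n-1)/2 = 3 + 36 = 39
I^2 = (-1)^39 = -1


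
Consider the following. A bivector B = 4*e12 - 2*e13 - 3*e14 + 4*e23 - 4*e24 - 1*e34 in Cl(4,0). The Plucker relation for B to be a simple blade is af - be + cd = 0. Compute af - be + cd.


Plucker relation: af - be + cd
a*f = 4*(-1) = -4
b*e = (-2)*(-4) = 8
c*d = (-3)*4 = -12
af - be + cd = -4 - 8 + (-12)
= -24


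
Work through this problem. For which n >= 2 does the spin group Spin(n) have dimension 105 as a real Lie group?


dim Spin(n) = dim so(n) = n(n-1)/2.
Solve n(n-1)/2 = 105, i.e. n^2 - n - 210 = 0.
Discriminant = 1 + 8*105 = 841
n = (1 + sqrt(841))/2 = (1 + 29)/2 = 15


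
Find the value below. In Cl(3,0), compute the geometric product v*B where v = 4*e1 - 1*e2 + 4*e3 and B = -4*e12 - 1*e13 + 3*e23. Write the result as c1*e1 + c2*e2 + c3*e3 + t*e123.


vB has grade-1 (vector) and grade-3 (trivector) parts: vB = (v _| B) + (v ^ B).
Vector part <vB>_1:
  e1: -v2*b12 - v3*b13 = -(-1)*(-4) - (4)*(-1) = 0
  e2: v1*b12 - v3*b23 = (4)*(-4) - (4)*(3) = -28
  e3: v1*b13 + v2*b23 = (4)*(-1) + (-1)*(3) = -7
Trivector part <vB>_3:
  e123: v1*b23 - v2*b13 + v3*b12 = (4)*(3) - (-1)*(-1) + (4)*(-4) = -5
vB = 0*e1 - 28*e2 - 7*e3 - 5*e123


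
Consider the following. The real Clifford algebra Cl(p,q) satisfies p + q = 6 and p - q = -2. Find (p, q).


We need p + q = 6 and p - q = -2.
Adding: 2p = 6 + (-2) = 4, so p = 2.
Then q = 6 - 2 = 4.
(p, q) = (2, 4)


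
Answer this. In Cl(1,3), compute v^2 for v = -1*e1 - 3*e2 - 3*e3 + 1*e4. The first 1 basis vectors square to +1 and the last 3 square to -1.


v^2 = sum of c_i^2 * e_i^2
Positive signature terms (e_i^2 = +1): (-1)^2 = 1
Negative signature terms (e_j^2 = -1): (-3)^2 + (-3)^2 + 1^2 = 19
v^2 = 1 - 19 = -18


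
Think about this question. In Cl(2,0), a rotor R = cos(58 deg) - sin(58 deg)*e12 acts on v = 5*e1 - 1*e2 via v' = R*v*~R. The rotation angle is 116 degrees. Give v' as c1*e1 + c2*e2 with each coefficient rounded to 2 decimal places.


Rotor R = cos(58deg) - sin(58deg)*e12
Rotation angle theta = 2 * 58 = 116 degrees
v' = R*v*~R rotates v by theta.
cos(116deg) = -0.4384, sin(116deg) = 0.8988
v'_1 = 5*cos(116deg) - (-1)*sin(116deg)
= 5*(-0.4384) - (-1)*0.8988
= -1.29
v'_2 = 5*sin(116deg) + (-1)*cos(116deg)
= 5*0.8988 + (-1)*(-0.4384)
= 4.93
v' = -1.29*e1 + 4.93*e2


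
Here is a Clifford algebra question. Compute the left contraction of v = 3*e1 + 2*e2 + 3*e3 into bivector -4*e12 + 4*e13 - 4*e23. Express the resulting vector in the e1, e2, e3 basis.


Left contraction v _| B = <vB>_1 (grade-1 part of the geometric product vB).
Using e1_|e12 = e2, e2_|e12 = -e1, e1_|e13 = e3, e3_|e13 = -e1, e2_|e23 = e3, e3_|e23 = -e2:
e1 coeff: -v2*b12 - v3*b13 = -(2)*(-4) - (3)*(4) = -4
e2 coeff: v1*b12 - v3*b23 = (3)*(-4) - (3)*(-4) = 0
e3 coeff: v1*b13 + v2*b23 = (3)*(4) + (2)*(-4) = 4
v _| B = -4*e1 + 0*e2 + 4*e3


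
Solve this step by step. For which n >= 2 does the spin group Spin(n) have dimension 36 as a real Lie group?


dim Spin(n) = dim so(n) = n(n-1)/2.
Solve n(n-1)/2 = 36, i.e. n^2 - n - 72 = 0.
Discriminant = 1 + 8*36 = 289
n = (1 + sqrt(289))/2 = (1 + 17)/2 = 9


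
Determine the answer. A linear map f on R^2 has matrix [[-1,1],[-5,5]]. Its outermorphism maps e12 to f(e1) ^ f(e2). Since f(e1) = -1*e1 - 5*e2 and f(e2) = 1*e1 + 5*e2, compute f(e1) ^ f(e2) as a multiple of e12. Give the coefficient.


The outermorphism of a linear map f sends e1^e2 to f(e1)^f(e2).
f(e1) = -1*e1 - 5*e2
f(e2) = 1*e1 + 5*e2
f(e1) ^ f(e2) = (-1*e1 - 5*e2) ^ (1*e1 + 5*e2)
= (-1)*5*e12 + (-5)*1*e21
= (-5 - (-5))*e12
= 0*e12
Coefficient = 0


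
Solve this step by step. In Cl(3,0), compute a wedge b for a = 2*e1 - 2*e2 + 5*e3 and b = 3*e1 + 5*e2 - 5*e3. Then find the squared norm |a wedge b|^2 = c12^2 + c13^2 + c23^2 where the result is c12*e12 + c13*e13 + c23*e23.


a wedge b = (a1*b2 - a2*b1)*e12 + (a1*b3 - a3*b1)*e13 + (a2*b3 - a3*b2)*e23
e12 coeff: 2*5 - (-2)*3 = 10 - (-6) = 16
e13 coeff: 2*(-5) - 5*3 = -10 - 15 = -25
e23 coeff: (-2)*(-5) - 5*5 = 10 - 25 = -15
|a wedge b|^2 = 16^2 + (-25)^2 + (-15)^2
= 256 + 625 + 225
= 1106


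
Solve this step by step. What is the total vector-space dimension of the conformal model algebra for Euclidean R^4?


The conformal model of R^4 uses Cl(5,1): the 4 Euclidean generators plus two extra orthogonal generators e+ (e+^2 = +1) and e- (e-^2 = -1), from which the null vectors e0, einf are built.
Number of generators m = 4 + 2 = 6.
dim Cl(p,q) = 2^m = 2^6 = 64


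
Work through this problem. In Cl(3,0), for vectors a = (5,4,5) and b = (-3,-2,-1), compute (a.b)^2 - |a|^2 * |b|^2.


a . b = 5*(-3) + 4*(-2) + 5*(-1)
= -15 + (-8) + (-5) = -28
|a|^2 = 5^2 + 4^2 + 5^2 = 66
|b|^2 = (-3)^2 + (-2)^2 + (-1)^2 = 14
(a.b)^2 = (-28)^2 = 784
|a|^2 * |b|^2 = 66 * 14 = 924
Result = 784 - 924 = -140


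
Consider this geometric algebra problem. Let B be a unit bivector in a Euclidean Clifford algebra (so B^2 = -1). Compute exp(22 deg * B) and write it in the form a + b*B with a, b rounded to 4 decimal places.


For a unit bivector B with B^2 = -1, the exponential series gives
e^(theta*B) = cos(theta) + sin(theta)*B (the GA analogue of Euler's formula).
theta = 22 degrees = 0.383972 rad
cos(22 deg) = 0.9272
sin(22 deg) = 0.3746
exp(theta*B) = 0.9272 + 0.3746*B


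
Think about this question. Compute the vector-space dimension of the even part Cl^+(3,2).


Even subalgebra dimension = 2^(n-1)
n = 3 + 2 = 5
2^(5 - 1) = 2^4 = 16
Verification: sum of C(5,k) for even k = 1 + 10 + 5 = 16
Result = 16


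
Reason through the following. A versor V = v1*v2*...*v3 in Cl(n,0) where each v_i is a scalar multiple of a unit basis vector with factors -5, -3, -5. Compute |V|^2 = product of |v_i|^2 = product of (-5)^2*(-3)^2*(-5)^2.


Each vector v_i has |v_i|^2 = s_i^2
Squared scales: (-5)^2 = 25, (-3)^2 = 9, (-5)^2 = 25
|V|^2 = 25 * 9 * 25
= 5625


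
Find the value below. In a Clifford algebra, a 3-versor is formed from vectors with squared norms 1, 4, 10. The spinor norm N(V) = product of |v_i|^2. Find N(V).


Spinor norm N(V) = |v1|^2 * |v2|^2 * ... * |v3|^2
= 1 * 4 * 10
Running product: 1, 4, 40
N(V) = 40


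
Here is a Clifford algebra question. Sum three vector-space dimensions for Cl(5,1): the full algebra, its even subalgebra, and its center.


n = 5 + 1 = 6
Total dim = 2^6 = 64
Even subalgebra dim = 2^5 = 32
n is even, so center dim = 1
Sum = 64 + 32 + 1 = 97


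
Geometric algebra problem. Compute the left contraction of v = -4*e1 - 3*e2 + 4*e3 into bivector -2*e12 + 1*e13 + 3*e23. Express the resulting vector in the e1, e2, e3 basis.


Left contraction v _| B = <vB>_1 (grade-1 part of the geometric product vB).
Using e1_|e12 = e2, e2_|e12 = -e1, e1_|e13 = e3, e3_|e13 = -e1, e2_|e23 = e3, e3_|e23 = -e2:
e1 coeff: -v2*b12 - v3*b13 = -(-3)*(-2) - (4)*(1) = -10
e2 coeff: v1*b12 - v3*b23 = (-4)*(-2) - (4)*(3) = -4
e3 coeff: v1*b13 + v2*b23 = (-4)*(1) + (-3)*(3) = -13
v _| B = -10*e1 - 4*e2 - 13*e3


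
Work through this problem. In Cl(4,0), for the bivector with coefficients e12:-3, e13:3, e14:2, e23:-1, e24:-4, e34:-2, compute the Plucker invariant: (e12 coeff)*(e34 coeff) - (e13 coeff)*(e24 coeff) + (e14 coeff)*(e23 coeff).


Plucker relation: af - be + cd
a*f = (-3)*(-2) = 6
b*e = 3*(-4) = -12
c*d = 2*(-1) = -2
af - be + cd = 6 - (-12) + (-2)
= 16


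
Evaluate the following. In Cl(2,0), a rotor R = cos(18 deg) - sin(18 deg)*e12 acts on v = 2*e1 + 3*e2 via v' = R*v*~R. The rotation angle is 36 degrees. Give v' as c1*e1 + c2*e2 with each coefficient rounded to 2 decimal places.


Rotor R = cos(18deg) - sin(18deg)*e12
Rotation angle theta = 2 * 18 = 36 degrees
v' = R*v*~R rotates v by theta.
cos(36deg) = 0.8090, sin(36deg) = 0.5878
v'_1 = 2*cos(36deg) - 3*sin(36deg)
= 2*0.8090 - 3*0.5878
= -0.15
v'_2 = 2*sin(36deg) + 3*cos(36deg)
= 2*0.5878 + 3*0.8090
= 3.60
v' = -0.15*e1 + 3.60*e2


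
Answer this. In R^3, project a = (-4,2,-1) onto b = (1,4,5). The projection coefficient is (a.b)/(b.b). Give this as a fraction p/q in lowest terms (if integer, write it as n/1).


Projection coefficient = (a . b) / (b . b)
a . b = (-4)*1 + 2*4 + (-1)*5
= -4 + 8 + (-5) = -1
b . b = 1^2 + 4^2 + 5^2
= 1 + 16 + 25 = 42
Coefficient = -1/42
In lowest terms: -1/42


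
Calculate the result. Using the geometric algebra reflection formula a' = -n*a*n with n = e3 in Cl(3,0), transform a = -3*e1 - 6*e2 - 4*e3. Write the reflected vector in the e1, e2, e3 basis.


Reflection formula: a' = -n*a*n, with n = e3 (unit vector, n^2 = 1).
For reflection through hyperplane perp to e3:
The component along e3 flips sign, others stay.
a = (-3, -6, -4)
a' = (-3, -6, 4)
a' = -3*e1 - 6*e2 + 4*e3


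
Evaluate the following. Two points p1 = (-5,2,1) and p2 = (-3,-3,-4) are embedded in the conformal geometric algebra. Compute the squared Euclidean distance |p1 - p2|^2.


p1 - p2 = (-2, 5, 5)
|p1 - p2|^2 = (-2)^2 + 5^2 + 5^2
= 4 + 25 + 25
= 54


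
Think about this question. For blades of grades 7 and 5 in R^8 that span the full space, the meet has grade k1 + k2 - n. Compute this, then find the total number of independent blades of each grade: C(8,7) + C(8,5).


Meet grade = grade(A) + grade(B) - n
= 7 + 5 - 8 = 4
C(8,7) = 8
C(8,5) = 56
dim_A + dim_B = 8 + 56 = 64


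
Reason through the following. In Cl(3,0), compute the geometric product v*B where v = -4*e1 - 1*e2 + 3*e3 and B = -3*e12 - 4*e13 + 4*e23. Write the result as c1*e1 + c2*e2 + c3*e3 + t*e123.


vB has grade-1 (vector) and grade-3 (trivector) parts: vB = (v _| B) + (v ^ B).
Vector part <vB>_1:
  e1: -v2*b12 - v3*b13 = -(-1)*(-3) - (3)*(-4) = 9
  e2: v1*b12 - v3*b23 = (-4)*(-3) - (3)*(4) = 0
  e3: v1*b13 + v2*b23 = (-4)*(-4) + (-1)*(4) = 12
Trivector part <vB>_3:
  e123: v1*b23 - v2*b13 + v3*b12 = (-4)*(4) - (-1)*(-4) + (3)*(-3) = -29
vB = 9*e1 + 0*e2 + 12*e3 - 29*e123


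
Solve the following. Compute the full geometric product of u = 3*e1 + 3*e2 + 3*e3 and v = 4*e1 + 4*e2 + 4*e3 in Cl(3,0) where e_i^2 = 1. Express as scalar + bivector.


In Cl(3,0): e_i^2 = 1, e_ie_j = -e_je_i for i != j.
Scalar part = u . v = 3*4 + 3*4 + 3*4
= 12 + 12 + 12 = 36
e12 coeff = 3*4 - 3*4 = 12 - 12 = 0
e13 coeff = 3*4 - 3*4 = 12 - 12 = 0
e23 coeff = 3*4 - 3*4 = 12 - 12 = 0
uv = 36 + 0*e12 + 0*e13 + 0*e23


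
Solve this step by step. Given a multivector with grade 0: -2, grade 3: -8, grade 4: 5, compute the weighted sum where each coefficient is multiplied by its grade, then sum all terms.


Grade-weighted sum = sum of grade_k * coefficient_k
0*(-2) = 0
3*(-8) = -24
4*5 = 20
Total = 0 + (-24) + 20 = -4


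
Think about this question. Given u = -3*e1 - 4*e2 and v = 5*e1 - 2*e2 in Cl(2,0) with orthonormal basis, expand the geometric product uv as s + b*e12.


Expand: (-3*e1 - 4*e2)(5*e1 - 2*e2)
= (-3)*5*e1e1 + (-3)*(-2)*e1e2 + (-4)*5*e2e1 + (-4)*(-2)*e2e2
Using e1^2 = e2^2 = 1, e2e1 = -e1e2:
Scalar part s = (-3)*5 + (-4)*(-2) = -15 + 8 = -7
Bivector part b = (-3)*(-2) - (-4)*5 = 6 - (-20) = 26
uv = -7 + 26*e12


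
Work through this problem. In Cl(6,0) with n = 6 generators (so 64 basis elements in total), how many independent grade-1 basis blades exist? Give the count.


Number of grade-k basis blades in Cl(p,q) with n = p + q is C(n, k).
n = 6 + 0 = 6
C(6, 1) = 6! / (1! * 5!)
= 720 / (1 * 120)
= 6


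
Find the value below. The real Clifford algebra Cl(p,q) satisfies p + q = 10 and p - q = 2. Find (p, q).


We need p + q = 10 and p - q = 2.
Adding: 2p = 10 + 2 = 12, so p = 6.
Then q = 10 - 6 = 4.
(p, q) = (6, 4)


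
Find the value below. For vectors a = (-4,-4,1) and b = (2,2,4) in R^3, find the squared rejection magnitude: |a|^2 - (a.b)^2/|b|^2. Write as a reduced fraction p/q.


|a|^2 = (-4)^2 + (-4)^2 + 1^2 = 33
|b|^2 = 2^2 + 2^2 + 4^2 = 24
a . b = (-4)*2 + (-4)*2 + 1*4 = -12
(a.b)^2 = (-12)^2 = 144
|rej|^2 = 33 - 144/24
= (792 - 144)/24
= 648/24
In lowest terms: 27/1


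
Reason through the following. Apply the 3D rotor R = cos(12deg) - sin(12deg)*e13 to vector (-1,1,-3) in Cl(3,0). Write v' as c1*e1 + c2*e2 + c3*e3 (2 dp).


Rotor R = cos(12deg) - sin(12deg)*e13
Rotation angle theta = 2 * 12 = 24 degrees in the e13 plane (e1 -> e3).
The component perpendicular to the plane (e2) is invariant: v'_2 = v2 = 1.00
cos(24deg) = 0.9135, sin(24deg) = 0.4067
v'_1 = v1*cos(theta) - v3*sin(theta) = -1*0.9135 - (-3)*0.4067 = 0.31
v'_3 = v1*sin(theta) + v3*cos(theta) = -1*0.4067 + (-3)*0.9135 = -3.15
v' = 0.31*e1 + 1.00*e2 - 3.15*e3


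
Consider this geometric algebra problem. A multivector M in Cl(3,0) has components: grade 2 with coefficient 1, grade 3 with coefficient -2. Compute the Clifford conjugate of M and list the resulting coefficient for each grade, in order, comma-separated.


Clifford conjugate sign for grade k: (-1)^(k(k+1)/2)
Grade 2: (-1)^(2*3/2) = (-1)^3 = -1, coeff 1 -> -1
Grade 3: (-1)^(3*4/2) = (-1)^6 = 1, coeff -2 -> -2
Conjugated coefficients: -1, -2


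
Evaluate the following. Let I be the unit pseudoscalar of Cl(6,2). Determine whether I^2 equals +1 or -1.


The pseudoscalar I = e1...e_n (product of all n generators) of Cl(p,q) satisfies I^2 = (-1)^(q + n(n-1)/2).
p = 6, q = 2, n = p + q = 8
n(n-1)/2 = 8 * 7 / 2 = 28
Exponent = q + n(n-1)/2 = 2 + 28 = 30
I^2 = (-1)^30 = +1


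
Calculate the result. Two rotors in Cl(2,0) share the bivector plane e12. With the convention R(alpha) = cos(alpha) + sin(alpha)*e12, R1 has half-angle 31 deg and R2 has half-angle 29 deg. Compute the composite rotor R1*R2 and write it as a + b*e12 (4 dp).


Same-plane rotors commute and their half-angles add:
R1*R2 = cos(a1 + a2) + sin(a1 + a2)*e12.
a1 + a2 = 31 + 29 = 60 deg
cos(60 deg) = 0.5000
sin(60 deg) = 0.8660
R1*R2 = 0.5000 + 0.8660*e12


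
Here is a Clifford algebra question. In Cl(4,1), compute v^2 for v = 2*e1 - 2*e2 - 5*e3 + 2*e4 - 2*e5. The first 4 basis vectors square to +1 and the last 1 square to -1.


v^2 = sum of c_i^2 * e_i^2
Positive signature terms (e_i^2 = +1): 2^2 + (-2)^2 + (-5)^2 + 2^2 = 37
Negative signature terms (e_j^2 = -1): (-2)^2 = 4
v^2 = 37 - 4 = 33


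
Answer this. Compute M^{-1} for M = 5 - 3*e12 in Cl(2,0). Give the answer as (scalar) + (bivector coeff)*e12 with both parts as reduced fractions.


M = 5 - 3*e12, where e12^2 = -1.
Since M commutes with its reverse ~M = a - b*e12, M * ~M = a^2 - b^2*e12^2 = a^2 + b^2.
So M^{-1} = ~M / (a^2 + b^2) = (a - b*e12)/(a^2 + b^2).
a^2 + b^2 = 25 + 9 = 34
Scalar part = 5/34 = 5/34
Bivector coeff = 3/34 = 3/34
M^{-1} = 5/34 + 3/34*e12


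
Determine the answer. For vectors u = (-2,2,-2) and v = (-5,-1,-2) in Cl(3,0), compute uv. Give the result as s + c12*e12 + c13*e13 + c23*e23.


In Cl(3,0): e_i^2 = 1, e_ie_j = -e_je_i for i != j.
Scalar part = u . v = (-2)*(-5) + 2*(-1) + (-2)*(-2)
= 10 + (-2) + 4 = 12
e12 coeff = (-2)*(-1) - 2*(-5) = 2 - (-10) = 12
e13 coeff = (-2)*(-2) - (-2)*(-5) = 4 - 10 = -6
e23 coeff = 2*(-2) - (-2)*(-1) = -4 - 2 = -6
uv = 12 + 12*e12 - 6*e13 - 6*e23


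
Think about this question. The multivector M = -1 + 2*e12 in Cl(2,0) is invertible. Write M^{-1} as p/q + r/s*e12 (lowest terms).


M = -1 + 2*e12, where e12^2 = -1.
Since M commutes with its reverse ~M = a - b*e12, M * ~M = a^2 - b^2*e12^2 = a^2 + b^2.
So M^{-1} = ~M / (a^2 + b^2) = (a - b*e12)/(a^2 + b^2).
a^2 + b^2 = 1 + 4 = 5
Scalar part = -1/5 = -1/5
Bivector coeff = -2/5 = -2/5
M^{-1} = -1/5 - 2/5*e12


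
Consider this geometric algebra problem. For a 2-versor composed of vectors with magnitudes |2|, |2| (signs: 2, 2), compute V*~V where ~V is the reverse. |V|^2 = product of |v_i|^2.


Each vector v_i has |v_i|^2 = s_i^2
Squared scales: 2^2 = 4, 2^2 = 4
|V|^2 = 4 * 4
= 16


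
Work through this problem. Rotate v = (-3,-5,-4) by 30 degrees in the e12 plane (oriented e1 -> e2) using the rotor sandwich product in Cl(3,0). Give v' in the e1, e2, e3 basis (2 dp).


Rotor R = cos(15deg) - sin(15deg)*e12
Rotation angle theta = 2 * 15 = 30 degrees in the e12 plane (e1 -> e2).
The component perpendicular to the plane (e3) is invariant: v'_3 = v3 = -4.00
cos(30deg) = 0.8660, sin(30deg) = 0.5000
v'_1 = v1*cos(theta) - v2*sin(theta) = -3*0.8660 - (-5)*0.5000 = -0.10
v'_2 = v1*sin(theta) + v2*cos(theta) = -3*0.5000 + (-5)*0.8660 = -5.83
v' = -0.10*e1 - 5.83*e2 - 4.00*e3


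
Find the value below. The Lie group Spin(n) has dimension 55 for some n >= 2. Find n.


dim Spin(n) = dim so(n) = n(n-1)/2.
Solve n(n-1)/2 = 55, i.e. n^2 - n - 110 = 0.
Discriminant = 1 + 8*55 = 441
n = (1 + sqrt(441))/2 = (1 + 21)/2 = 11


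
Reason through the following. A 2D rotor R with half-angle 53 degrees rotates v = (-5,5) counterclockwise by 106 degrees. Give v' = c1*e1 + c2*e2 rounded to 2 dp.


Rotor R = cos(53deg) - sin(53deg)*e12
Rotation angle theta = 2 * 53 = 106 degrees
v' = R*v*~R rotates v by theta.
cos(106deg) = -0.2756, sin(106deg) = 0.9613
v'_1 = -5*cos(106deg) - 5*sin(106deg)
= -5*(-0.2756) - 5*0.9613
= -3.43
v'_2 = -5*sin(106deg) + 5*cos(106deg)
= -5*0.9613 + 5*(-0.2756)
= -6.18
v' = -3.43*e1 - 6.18*e2


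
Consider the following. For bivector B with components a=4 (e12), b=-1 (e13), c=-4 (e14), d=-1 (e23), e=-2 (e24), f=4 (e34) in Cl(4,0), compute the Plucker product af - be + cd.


Plucker relation: af - be + cd
a*f = 4*4 = 16
b*e = (-1)*(-2) = 2
c*d = (-4)*(-1) = 4
af - be + cd = 16 - 2 + 4
= 18


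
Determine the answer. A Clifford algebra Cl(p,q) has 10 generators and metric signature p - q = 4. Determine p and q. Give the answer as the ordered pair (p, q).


We need p + q = 10 and p - q = 4.
Adding: 2p = 10 + 4 = 14, so p = 7.
Then q = 10 - 7 = 3.
(p, q) = (7, 3)


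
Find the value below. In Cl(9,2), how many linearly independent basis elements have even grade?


Even subalgebra dimension = 2^(n-1)
n = 9 + 2 = 11
2^(11 - 1) = 2^10 = 1024
Verification: sum of C(11,k) for even k = 1 + 55 + 330 + 462 + 165 + 11 = 1024
Result = 1024


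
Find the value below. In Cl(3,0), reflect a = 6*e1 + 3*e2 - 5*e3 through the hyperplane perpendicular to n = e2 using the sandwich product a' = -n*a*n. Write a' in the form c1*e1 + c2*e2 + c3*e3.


Reflection formula: a' = -n*a*n, with n = e2 (unit vector, n^2 = 1).
For reflection through hyperplane perp to e2:
The component along e2 flips sign, others stay.
a = (6, 3, -5)
a' = (6, -3, -5)
a' = 6*e1 - 3*e2 - 5*e3


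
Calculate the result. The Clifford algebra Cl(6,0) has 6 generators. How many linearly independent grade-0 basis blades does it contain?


Number of grade-k basis blades in Cl(p,q) with n = p + q is C(n, k).
n = 6 + 0 = 6
C(6, 0) = 6! / (0! * 6!)
= 720 / (1 * 720)
= 1


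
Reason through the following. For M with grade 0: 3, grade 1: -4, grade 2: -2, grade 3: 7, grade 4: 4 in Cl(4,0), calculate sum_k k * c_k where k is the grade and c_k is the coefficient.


Grade-weighted sum = sum of grade_k * coefficient_k
0*3 = 0
1*(-4) = -4
2*(-2) = -4
3*7 = 21
4*4 = 16
Total = 0 + (-4) + (-4) + 21 + 16 = 29


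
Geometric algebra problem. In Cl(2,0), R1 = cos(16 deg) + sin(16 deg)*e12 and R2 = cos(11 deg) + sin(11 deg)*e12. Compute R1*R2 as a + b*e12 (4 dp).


Same-plane rotors commute and their half-angles add:
R1*R2 = cos(a1 + a2) + sin(a1 + a2)*e12.
a1 + a2 = 16 + 11 = 27 deg
cos(27 deg) = 0.8910
sin(27 deg) = 0.4540
R1*R2 = 0.8910 + 0.4540*e12


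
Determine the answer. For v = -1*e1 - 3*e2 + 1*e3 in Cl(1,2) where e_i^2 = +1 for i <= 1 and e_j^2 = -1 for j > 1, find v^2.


v^2 = sum of c_i^2 * e_i^2
Positive signature terms (e_i^2 = +1): (-1)^2 = 1
Negative signature terms (e_j^2 = -1): (-3)^2 + 1^2 = 10
v^2 = 1 - 10 = -9


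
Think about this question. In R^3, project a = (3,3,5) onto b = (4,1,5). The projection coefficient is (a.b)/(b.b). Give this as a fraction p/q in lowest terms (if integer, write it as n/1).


Projection coefficient = (a . b) / (b . b)
a . b = 3*4 + 3*1 + 5*5
= 12 + 3 + 25 = 40
b . b = 4^2 + 1^2 + 5^2
= 16 + 1 + 25 = 42
Coefficient = 40/42
In lowest terms: 20/21
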